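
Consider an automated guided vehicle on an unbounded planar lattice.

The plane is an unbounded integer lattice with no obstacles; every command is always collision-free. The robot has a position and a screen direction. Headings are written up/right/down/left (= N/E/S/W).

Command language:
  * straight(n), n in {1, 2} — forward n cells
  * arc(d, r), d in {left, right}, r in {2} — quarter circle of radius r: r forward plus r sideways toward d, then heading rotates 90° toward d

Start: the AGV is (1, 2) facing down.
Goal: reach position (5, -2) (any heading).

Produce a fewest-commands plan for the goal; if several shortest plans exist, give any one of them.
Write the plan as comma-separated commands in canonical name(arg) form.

t0: (1, 2) facing down
1. arc(left, 2) → (3, 0) facing right
2. arc(right, 2) → (5, -2) facing down
nothing shorter than 2 reaches the goal.

arc(left, 2), arc(right, 2)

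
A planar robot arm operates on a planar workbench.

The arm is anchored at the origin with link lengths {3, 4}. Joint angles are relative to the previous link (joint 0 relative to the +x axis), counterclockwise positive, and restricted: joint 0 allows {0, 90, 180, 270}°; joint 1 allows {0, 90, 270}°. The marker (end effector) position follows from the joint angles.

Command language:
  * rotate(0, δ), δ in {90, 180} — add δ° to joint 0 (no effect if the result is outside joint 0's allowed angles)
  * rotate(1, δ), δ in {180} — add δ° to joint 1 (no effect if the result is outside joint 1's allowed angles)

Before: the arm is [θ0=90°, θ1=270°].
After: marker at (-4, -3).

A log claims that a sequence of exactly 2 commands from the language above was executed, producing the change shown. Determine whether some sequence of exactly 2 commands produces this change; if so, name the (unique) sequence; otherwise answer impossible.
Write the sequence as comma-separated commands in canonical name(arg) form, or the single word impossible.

from: [θ0=90°, θ1=270°]
1. rotate(0, 90) → [θ0=180°, θ1=270°]
2. rotate(0, 90) → [θ0=270°, θ1=270°]
no rival 2-sequence matches.

rotate(0, 90), rotate(0, 90)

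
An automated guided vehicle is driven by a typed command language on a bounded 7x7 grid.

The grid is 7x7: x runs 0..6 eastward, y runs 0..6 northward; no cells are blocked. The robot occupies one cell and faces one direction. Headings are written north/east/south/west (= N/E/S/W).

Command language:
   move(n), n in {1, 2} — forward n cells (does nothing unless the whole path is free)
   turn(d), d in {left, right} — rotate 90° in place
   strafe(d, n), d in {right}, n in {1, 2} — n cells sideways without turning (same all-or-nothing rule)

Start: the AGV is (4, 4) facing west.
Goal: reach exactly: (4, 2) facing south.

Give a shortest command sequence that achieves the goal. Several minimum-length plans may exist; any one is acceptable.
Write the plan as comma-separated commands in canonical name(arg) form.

turn(left), move(2)

from: (4, 4) facing west
[1] after turn(left): (4, 4) facing south
[2] after move(2): (4, 2) facing south
no 1-step plan works, so 2 is optimal.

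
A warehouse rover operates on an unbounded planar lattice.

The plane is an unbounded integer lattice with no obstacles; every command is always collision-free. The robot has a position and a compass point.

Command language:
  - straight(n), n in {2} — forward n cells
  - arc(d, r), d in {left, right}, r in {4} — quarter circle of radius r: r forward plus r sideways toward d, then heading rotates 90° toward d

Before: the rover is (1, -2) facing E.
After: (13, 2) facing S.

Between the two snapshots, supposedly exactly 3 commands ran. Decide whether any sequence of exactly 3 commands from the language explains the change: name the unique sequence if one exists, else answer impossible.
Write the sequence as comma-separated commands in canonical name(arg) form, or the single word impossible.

key: order matters: swapping arc(left, 4) and arc(right, 4) lands elsewhere
initial: (1, -2) facing E
step 1 (arc(left, 4)): (5, 2) facing N
step 2 (arc(right, 4)): (9, 6) facing E
step 3 (arc(right, 4)): (13, 2) facing S
no rival 3-sequence matches.

arc(left, 4), arc(right, 4), arc(right, 4)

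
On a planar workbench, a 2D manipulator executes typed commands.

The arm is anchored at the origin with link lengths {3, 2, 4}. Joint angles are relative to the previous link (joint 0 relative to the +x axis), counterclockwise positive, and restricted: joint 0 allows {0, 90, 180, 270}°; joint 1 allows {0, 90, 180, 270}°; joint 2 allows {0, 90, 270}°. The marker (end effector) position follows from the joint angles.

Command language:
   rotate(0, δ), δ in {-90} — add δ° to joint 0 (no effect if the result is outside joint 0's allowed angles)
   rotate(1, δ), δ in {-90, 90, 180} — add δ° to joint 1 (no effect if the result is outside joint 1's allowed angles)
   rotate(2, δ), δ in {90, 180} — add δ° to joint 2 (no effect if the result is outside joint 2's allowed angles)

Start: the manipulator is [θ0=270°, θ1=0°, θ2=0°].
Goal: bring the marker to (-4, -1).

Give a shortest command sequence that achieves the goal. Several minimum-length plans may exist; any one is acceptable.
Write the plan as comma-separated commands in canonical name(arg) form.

t0: [θ0=270°, θ1=0°, θ2=0°]
1. rotate(2, 90) → [θ0=270°, θ1=0°, θ2=90°]
2. rotate(1, 180) → [θ0=270°, θ1=180°, θ2=90°]
no 1-step plan works, so 2 is optimal.

rotate(2, 90), rotate(1, 180)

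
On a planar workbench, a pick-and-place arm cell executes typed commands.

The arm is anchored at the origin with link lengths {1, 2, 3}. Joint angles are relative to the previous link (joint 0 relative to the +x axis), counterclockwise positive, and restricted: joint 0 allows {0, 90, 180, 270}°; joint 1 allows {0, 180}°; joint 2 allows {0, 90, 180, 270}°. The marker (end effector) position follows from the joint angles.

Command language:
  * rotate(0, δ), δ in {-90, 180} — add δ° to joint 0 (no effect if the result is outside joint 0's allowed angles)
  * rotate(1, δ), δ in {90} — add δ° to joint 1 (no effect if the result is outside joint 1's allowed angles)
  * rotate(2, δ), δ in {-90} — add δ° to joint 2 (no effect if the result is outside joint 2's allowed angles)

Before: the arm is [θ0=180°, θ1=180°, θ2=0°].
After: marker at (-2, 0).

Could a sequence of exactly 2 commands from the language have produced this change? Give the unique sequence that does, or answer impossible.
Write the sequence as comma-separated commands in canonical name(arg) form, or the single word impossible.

from: [θ0=180°, θ1=180°, θ2=0°]
t=1 rotate(2, -90) ⇒ [θ0=180°, θ1=180°, θ2=270°]
t=2 rotate(2, -90) ⇒ [θ0=180°, θ1=180°, θ2=180°]
no rival 2-sequence matches.

rotate(2, -90), rotate(2, -90)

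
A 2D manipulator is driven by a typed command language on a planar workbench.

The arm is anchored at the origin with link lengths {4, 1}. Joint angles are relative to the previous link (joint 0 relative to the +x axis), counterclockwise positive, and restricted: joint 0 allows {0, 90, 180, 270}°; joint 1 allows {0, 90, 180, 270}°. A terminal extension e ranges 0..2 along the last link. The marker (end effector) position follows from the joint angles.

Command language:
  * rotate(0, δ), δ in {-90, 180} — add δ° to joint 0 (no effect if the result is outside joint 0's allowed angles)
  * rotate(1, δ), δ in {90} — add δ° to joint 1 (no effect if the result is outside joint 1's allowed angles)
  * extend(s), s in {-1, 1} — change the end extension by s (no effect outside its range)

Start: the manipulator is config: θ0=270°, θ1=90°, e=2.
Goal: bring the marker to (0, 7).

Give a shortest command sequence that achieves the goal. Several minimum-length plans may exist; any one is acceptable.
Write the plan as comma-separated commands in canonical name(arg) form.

begin: config: θ0=270°, θ1=90°, e=2
t=1 rotate(1, 90) ⇒ config: θ0=270°, θ1=180°, e=2
t=2 rotate(1, 90) ⇒ config: θ0=270°, θ1=270°, e=2
t=3 rotate(1, 90) ⇒ config: θ0=270°, θ1=0°, e=2
t=4 rotate(0, 180) ⇒ config: θ0=90°, θ1=0°, e=2
shorter routes all fall short; 4 is best.

rotate(1, 90), rotate(1, 90), rotate(1, 90), rotate(0, 180)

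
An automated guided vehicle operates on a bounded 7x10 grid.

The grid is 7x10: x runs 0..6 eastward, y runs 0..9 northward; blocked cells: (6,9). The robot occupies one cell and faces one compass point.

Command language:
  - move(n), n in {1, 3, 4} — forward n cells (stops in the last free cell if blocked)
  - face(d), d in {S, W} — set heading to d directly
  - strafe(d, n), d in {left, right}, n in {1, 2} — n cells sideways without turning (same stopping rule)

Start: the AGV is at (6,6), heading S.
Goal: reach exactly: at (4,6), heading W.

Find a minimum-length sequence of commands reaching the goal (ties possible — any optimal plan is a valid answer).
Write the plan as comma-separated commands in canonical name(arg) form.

from: at (6,6), heading S
1. strafe(right, 2) → at (4,6), heading S
2. face(W) → at (4,6), heading W
no 1-step plan works, so 2 is optimal.

strafe(right, 2), face(W)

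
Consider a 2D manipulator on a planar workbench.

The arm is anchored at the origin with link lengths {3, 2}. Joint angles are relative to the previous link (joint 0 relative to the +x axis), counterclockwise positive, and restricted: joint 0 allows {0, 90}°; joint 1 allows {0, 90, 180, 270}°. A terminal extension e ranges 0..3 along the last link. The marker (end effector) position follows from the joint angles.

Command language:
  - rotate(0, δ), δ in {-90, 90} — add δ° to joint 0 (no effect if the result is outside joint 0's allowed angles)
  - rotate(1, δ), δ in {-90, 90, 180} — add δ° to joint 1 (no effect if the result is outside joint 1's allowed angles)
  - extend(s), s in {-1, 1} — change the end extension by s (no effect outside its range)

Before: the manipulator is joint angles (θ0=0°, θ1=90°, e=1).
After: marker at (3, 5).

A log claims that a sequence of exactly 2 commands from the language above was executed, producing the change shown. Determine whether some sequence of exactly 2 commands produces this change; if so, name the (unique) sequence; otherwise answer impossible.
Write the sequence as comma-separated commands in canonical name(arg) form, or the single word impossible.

extend(1), extend(1)

begin: joint angles (θ0=0°, θ1=90°, e=1)
t=1 extend(1) ⇒ joint angles (θ0=0°, θ1=90°, e=2)
t=2 extend(1) ⇒ joint angles (θ0=0°, θ1=90°, e=3)
all 49 alternatives checked — unique.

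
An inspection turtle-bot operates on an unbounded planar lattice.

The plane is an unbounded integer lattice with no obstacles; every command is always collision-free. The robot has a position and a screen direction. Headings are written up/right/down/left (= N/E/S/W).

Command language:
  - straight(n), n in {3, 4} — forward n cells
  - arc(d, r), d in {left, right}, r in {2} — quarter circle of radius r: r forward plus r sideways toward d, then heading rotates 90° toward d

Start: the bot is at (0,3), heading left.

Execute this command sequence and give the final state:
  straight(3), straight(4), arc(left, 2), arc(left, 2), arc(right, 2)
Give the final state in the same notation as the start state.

at (-5,-3), heading down

initial: at (0,3), heading left
step 1 (straight(3)): at (-3,3), heading left
step 2 (straight(4)): at (-7,3), heading left
step 3 (arc(left, 2)): at (-9,1), heading down
step 4 (arc(left, 2)): at (-7,-1), heading right
step 5 (arc(right, 2)): at (-5,-3), heading down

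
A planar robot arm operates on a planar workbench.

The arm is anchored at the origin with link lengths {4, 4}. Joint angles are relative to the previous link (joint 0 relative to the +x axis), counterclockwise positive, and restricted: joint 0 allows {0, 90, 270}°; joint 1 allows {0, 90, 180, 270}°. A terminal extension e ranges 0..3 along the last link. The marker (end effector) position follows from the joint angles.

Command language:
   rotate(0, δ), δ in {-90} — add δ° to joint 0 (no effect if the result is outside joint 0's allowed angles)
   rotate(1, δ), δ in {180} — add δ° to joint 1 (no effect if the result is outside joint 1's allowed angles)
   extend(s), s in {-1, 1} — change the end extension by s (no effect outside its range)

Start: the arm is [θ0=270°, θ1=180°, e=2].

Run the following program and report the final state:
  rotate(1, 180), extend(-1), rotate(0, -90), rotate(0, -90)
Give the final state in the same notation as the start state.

start: [θ0=270°, θ1=180°, e=2]
step 1 (rotate(1, 180)): [θ0=270°, θ1=0°, e=2]
step 2 (extend(-1)): [θ0=270°, θ1=0°, e=1]
step 3 (rotate(0, -90)): [θ0=270°, θ1=0°, e=1]
step 4 (rotate(0, -90)): [θ0=270°, θ1=0°, e=1]

[θ0=270°, θ1=0°, e=1]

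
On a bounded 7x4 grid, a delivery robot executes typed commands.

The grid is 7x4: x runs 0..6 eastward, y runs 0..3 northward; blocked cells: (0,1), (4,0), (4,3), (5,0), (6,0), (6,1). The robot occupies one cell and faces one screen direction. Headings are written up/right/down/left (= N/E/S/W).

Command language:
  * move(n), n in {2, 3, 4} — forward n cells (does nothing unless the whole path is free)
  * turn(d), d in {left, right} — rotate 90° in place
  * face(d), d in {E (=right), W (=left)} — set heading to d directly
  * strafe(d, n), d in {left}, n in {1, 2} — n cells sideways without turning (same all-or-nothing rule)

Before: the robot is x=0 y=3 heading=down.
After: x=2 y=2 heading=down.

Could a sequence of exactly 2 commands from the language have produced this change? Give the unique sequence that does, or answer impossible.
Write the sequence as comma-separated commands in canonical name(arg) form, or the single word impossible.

all 81 sequences checked — none match.

impossible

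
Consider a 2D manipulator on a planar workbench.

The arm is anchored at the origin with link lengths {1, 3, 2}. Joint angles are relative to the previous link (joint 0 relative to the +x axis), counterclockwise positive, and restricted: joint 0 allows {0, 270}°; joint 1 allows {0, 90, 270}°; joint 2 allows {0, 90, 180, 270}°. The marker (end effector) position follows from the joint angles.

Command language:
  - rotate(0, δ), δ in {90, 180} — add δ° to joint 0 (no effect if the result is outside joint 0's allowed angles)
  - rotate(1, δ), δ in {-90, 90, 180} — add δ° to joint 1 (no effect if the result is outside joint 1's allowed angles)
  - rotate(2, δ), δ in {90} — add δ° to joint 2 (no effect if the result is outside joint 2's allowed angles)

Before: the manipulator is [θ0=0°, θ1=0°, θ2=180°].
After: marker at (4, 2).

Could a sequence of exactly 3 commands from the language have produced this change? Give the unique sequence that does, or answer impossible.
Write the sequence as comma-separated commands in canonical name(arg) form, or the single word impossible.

rotate(2, 90), rotate(2, 90), rotate(2, 90)

from: [θ0=0°, θ1=0°, θ2=180°]
1. rotate(2, 90) → [θ0=0°, θ1=0°, θ2=270°]
2. rotate(2, 90) → [θ0=0°, θ1=0°, θ2=0°]
3. rotate(2, 90) → [θ0=0°, θ1=0°, θ2=90°]
uniquely the one of 216 3-step routes that fits.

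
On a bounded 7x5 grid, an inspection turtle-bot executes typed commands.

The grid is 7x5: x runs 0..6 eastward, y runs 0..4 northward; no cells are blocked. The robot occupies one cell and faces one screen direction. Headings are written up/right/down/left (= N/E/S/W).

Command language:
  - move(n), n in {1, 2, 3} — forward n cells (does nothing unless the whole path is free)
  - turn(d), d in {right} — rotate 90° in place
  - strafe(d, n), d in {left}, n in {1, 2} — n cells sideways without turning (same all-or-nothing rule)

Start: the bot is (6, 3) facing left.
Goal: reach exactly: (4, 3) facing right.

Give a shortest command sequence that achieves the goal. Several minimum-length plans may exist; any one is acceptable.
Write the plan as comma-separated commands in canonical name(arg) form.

move(2), turn(right), turn(right)

from: (6, 3) facing left
1. move(2) → (4, 3) facing left
2. turn(right) → (4, 3) facing up
3. turn(right) → (4, 3) facing right
shorter routes all fall short; 3 is best.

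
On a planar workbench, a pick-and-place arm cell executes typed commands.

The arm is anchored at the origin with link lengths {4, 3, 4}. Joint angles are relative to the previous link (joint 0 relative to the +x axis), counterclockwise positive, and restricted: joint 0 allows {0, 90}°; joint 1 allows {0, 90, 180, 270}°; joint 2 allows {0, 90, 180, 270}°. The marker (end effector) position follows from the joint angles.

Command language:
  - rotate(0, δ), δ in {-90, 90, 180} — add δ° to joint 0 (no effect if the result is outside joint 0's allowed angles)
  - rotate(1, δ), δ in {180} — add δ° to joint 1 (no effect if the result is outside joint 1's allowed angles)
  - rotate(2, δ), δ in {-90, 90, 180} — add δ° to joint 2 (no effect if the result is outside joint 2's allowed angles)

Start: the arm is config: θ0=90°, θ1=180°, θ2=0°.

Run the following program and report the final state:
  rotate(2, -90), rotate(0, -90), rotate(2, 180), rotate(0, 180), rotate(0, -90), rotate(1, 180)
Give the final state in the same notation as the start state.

config: θ0=0°, θ1=0°, θ2=90°

start: config: θ0=90°, θ1=180°, θ2=0°
step 1 (rotate(2, -90)): config: θ0=90°, θ1=180°, θ2=270°
step 2 (rotate(0, -90)): config: θ0=0°, θ1=180°, θ2=270°
step 3 (rotate(2, 180)): config: θ0=0°, θ1=180°, θ2=90°
step 4 (rotate(0, 180)): config: θ0=0°, θ1=180°, θ2=90°
step 5 (rotate(0, -90)): config: θ0=0°, θ1=180°, θ2=90°
step 6 (rotate(1, 180)): config: θ0=0°, θ1=0°, θ2=90°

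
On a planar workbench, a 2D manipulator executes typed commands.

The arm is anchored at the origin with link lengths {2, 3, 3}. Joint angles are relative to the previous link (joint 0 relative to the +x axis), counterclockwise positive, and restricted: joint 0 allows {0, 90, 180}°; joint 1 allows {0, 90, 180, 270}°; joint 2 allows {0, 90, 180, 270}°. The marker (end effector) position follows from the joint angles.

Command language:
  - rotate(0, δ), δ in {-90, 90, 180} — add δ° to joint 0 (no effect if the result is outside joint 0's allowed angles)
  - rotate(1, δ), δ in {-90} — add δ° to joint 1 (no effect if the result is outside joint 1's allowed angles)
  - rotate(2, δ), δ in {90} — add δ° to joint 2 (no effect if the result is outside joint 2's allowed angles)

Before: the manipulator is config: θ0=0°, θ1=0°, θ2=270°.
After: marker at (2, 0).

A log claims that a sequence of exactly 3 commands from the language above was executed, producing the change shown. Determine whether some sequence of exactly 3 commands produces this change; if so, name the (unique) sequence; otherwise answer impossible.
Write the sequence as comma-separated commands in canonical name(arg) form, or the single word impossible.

begin: config: θ0=0°, θ1=0°, θ2=270°
1. rotate(2, 90) → config: θ0=0°, θ1=0°, θ2=0°
2. rotate(2, 90) → config: θ0=0°, θ1=0°, θ2=90°
3. rotate(2, 90) → config: θ0=0°, θ1=0°, θ2=180°
no other 3-command option fits: unique.

rotate(2, 90), rotate(2, 90), rotate(2, 90)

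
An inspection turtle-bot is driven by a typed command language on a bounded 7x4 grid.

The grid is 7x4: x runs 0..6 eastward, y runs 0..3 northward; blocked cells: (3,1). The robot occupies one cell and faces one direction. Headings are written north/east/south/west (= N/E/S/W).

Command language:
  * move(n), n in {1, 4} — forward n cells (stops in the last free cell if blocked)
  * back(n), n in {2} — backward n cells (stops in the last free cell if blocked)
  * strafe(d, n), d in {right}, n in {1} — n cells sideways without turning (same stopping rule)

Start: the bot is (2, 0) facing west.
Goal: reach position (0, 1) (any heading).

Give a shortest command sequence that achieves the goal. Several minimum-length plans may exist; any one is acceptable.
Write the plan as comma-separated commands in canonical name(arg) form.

initial: (2, 0) facing west
[1] after strafe(right, 1): (2, 1) facing west
[2] after move(4): (0, 1) facing west
shorter routes all fall short; 2 is best.

strafe(right, 1), move(4)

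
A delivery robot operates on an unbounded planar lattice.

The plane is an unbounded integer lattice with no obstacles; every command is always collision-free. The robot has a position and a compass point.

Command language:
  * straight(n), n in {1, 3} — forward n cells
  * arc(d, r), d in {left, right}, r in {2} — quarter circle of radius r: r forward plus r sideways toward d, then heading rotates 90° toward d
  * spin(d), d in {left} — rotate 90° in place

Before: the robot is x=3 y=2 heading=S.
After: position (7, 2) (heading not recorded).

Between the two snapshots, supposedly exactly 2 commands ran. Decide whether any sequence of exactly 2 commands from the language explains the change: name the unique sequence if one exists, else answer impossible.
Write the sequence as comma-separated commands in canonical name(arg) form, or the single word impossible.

t0: x=3 y=2 heading=S
1. arc(left, 2) → x=5 y=0 heading=E
2. arc(left, 2) → x=7 y=2 heading=N
no rival 2-sequence matches.

arc(left, 2), arc(left, 2)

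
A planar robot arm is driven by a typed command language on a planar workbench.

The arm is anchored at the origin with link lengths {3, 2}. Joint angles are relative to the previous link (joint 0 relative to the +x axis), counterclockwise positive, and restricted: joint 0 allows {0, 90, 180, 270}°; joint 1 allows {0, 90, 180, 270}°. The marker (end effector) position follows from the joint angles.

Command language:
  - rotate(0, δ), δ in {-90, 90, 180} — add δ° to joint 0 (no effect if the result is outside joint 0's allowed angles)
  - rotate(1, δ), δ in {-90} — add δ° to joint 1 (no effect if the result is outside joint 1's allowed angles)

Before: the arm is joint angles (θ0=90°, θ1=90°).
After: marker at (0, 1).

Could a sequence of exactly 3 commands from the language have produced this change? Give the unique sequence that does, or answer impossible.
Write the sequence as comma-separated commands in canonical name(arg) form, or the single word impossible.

initial: joint angles (θ0=90°, θ1=90°)
1. rotate(1, -90) → joint angles (θ0=90°, θ1=0°)
2. rotate(1, -90) → joint angles (θ0=90°, θ1=270°)
3. rotate(1, -90) → joint angles (θ0=90°, θ1=180°)
no other 3-command option fits: unique.

rotate(1, -90), rotate(1, -90), rotate(1, -90)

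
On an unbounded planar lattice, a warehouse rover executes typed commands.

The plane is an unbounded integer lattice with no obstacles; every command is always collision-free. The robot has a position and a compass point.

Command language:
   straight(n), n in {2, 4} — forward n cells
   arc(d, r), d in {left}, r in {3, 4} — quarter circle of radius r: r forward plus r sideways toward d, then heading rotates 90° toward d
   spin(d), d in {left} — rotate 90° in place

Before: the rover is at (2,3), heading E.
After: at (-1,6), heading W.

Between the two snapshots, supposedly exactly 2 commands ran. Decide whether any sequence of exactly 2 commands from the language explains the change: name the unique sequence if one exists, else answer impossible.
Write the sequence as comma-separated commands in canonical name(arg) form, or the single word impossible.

spin(left), arc(left, 3)

key: cell and facing (now W) both changed — the 2 commands mix motion and turning
begin: at (2,3), heading E
[1] after spin(left): at (2,3), heading N
[2] after arc(left, 3): at (-1,6), heading W
all 25 alternatives checked — unique.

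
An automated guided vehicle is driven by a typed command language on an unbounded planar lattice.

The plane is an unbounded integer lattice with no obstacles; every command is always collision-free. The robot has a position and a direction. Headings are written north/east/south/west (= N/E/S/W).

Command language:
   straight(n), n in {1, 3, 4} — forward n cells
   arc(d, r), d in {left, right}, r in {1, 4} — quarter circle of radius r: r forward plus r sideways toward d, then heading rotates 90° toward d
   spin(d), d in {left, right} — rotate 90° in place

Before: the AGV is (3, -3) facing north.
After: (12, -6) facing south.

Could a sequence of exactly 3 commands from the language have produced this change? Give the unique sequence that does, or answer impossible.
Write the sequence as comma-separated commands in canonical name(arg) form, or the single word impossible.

key: cell and facing (now S) both changed — the 3 commands mix motion and turning
initial: (3, -3) facing north
1. arc(right, 1) → (4, -2) facing east
2. straight(4) → (8, -2) facing east
3. arc(right, 4) → (12, -6) facing south
uniquely the one of 729 3-step routes that fits.

arc(right, 1), straight(4), arc(right, 4)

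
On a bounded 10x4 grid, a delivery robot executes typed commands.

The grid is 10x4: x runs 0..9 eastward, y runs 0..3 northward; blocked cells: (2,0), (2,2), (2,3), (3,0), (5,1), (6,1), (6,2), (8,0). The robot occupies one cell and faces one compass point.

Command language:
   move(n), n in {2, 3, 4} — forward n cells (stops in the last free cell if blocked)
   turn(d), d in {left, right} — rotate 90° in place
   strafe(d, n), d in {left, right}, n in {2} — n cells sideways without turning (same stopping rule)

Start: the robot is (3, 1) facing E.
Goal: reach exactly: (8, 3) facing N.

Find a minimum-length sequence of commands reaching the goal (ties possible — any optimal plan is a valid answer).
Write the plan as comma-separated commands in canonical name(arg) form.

move(4), strafe(left, 2), move(4), turn(left)

start: (3, 1) facing E
t=1 move(4) ⇒ (4, 1) facing E
t=2 strafe(left, 2) ⇒ (4, 3) facing E
t=3 move(4) ⇒ (8, 3) facing E
t=4 turn(left) ⇒ (8, 3) facing N
minimal: 4 command(s), checked below 4.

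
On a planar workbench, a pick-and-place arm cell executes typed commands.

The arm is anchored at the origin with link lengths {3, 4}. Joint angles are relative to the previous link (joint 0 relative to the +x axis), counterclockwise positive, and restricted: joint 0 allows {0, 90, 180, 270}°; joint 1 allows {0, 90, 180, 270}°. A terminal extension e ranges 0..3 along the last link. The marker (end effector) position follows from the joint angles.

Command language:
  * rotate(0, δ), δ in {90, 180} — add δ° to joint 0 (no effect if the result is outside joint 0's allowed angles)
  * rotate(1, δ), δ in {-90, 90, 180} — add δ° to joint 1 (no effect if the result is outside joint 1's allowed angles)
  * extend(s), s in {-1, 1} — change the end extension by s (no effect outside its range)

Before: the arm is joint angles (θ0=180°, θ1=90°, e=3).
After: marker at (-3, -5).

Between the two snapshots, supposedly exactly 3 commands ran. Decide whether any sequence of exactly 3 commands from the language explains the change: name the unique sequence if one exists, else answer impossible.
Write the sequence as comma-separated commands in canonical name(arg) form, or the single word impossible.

extend(1), extend(-1), extend(-1)

key: order matters: swapping extend(1) and extend(-1) lands elsewhere
t0: joint angles (θ0=180°, θ1=90°, e=3)
[1] after extend(1): joint angles (θ0=180°, θ1=90°, e=3)
[2] after extend(-1): joint angles (θ0=180°, θ1=90°, e=2)
[3] after extend(-1): joint angles (θ0=180°, θ1=90°, e=1)
no rival 3-sequence matches.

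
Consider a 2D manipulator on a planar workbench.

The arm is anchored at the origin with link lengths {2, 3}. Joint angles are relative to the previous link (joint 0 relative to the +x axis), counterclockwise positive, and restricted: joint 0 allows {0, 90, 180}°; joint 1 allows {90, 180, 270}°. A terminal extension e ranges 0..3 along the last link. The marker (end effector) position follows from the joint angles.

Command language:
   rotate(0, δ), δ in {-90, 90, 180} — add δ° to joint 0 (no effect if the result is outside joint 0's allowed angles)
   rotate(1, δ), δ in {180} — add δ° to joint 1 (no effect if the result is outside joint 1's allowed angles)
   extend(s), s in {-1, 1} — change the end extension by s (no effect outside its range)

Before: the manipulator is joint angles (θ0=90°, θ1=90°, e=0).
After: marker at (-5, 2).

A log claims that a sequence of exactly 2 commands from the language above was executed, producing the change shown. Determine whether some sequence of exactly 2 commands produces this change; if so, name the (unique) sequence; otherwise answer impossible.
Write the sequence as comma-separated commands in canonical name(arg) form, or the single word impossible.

from: joint angles (θ0=90°, θ1=90°, e=0)
t=1 extend(1) ⇒ joint angles (θ0=90°, θ1=90°, e=1)
t=2 extend(1) ⇒ joint angles (θ0=90°, θ1=90°, e=2)
uniquely the one of 36 2-step routes that fits.

extend(1), extend(1)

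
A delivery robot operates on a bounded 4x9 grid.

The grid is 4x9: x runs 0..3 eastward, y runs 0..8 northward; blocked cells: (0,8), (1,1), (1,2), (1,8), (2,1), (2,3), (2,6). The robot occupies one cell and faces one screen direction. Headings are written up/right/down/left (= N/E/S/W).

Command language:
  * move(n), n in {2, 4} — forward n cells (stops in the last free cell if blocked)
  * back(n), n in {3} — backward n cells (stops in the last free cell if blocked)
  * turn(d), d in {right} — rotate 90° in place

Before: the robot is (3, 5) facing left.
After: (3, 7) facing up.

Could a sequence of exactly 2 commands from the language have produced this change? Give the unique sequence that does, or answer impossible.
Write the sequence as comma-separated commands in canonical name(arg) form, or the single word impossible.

key: running move(2) before turn(right) would end elsewhere — order is forced
t0: (3, 5) facing left
t=1 turn(right) ⇒ (3, 5) facing up
t=2 move(2) ⇒ (3, 7) facing up
uniquely the one of 16 2-step routes that fits.

turn(right), move(2)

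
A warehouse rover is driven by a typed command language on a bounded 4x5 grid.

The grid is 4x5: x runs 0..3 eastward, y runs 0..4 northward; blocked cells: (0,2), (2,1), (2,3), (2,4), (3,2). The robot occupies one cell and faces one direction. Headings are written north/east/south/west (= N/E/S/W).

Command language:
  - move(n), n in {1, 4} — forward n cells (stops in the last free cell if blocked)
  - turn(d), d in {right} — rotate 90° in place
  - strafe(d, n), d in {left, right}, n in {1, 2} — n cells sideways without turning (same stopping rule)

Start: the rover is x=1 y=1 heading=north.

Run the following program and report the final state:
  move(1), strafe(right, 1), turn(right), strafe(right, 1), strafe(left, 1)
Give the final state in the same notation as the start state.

x=2 y=2 heading=east

t0: x=1 y=1 heading=north
step 1 (move(1)): x=1 y=2 heading=north
step 2 (strafe(right, 1)): x=2 y=2 heading=north
step 3 (turn(right)): x=2 y=2 heading=east
step 4 (strafe(right, 1)): x=2 y=2 heading=east
step 5 (strafe(left, 1)): x=2 y=2 heading=east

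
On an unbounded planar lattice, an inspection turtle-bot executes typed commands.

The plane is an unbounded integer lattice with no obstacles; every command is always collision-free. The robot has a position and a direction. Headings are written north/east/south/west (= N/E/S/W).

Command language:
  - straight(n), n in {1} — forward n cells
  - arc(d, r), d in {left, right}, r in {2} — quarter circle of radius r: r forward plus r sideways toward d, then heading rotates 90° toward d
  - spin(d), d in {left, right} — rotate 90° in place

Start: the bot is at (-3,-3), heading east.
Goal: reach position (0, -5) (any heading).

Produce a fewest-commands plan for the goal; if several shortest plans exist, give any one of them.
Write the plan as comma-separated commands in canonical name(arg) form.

straight(1), arc(right, 2)

begin: at (-3,-3), heading east
t=1 straight(1) ⇒ at (-2,-3), heading east
t=2 arc(right, 2) ⇒ at (0,-5), heading south
shorter routes all fall short; 2 is best.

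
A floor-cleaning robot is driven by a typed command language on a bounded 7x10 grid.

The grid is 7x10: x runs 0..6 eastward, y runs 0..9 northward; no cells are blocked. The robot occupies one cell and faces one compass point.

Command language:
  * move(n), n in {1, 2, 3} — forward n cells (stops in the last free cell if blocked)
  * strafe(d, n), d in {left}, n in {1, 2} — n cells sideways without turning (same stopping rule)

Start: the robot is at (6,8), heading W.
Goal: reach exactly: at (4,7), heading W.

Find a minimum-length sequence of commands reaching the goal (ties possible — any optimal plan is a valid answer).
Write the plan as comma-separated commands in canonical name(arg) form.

begin: at (6,8), heading W
[1] after strafe(left, 1): at (6,7), heading W
[2] after move(2): at (4,7), heading W
shorter routes all fall short; 2 is best.

strafe(left, 1), move(2)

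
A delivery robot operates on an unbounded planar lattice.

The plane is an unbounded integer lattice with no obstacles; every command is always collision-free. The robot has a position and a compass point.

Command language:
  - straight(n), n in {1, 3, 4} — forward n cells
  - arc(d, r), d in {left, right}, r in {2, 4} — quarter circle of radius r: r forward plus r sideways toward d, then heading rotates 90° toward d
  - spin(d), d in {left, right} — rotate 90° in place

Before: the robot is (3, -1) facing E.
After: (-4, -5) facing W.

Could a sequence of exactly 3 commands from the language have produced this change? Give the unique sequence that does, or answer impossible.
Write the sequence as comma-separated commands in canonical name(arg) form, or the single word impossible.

spin(right), arc(right, 4), straight(3)

key: cell and facing (now W) both changed — the 3 commands mix motion and turning
begin: (3, -1) facing E
1. spin(right) → (3, -1) facing S
2. arc(right, 4) → (-1, -5) facing W
3. straight(3) → (-4, -5) facing W
no other 3-command option fits: unique.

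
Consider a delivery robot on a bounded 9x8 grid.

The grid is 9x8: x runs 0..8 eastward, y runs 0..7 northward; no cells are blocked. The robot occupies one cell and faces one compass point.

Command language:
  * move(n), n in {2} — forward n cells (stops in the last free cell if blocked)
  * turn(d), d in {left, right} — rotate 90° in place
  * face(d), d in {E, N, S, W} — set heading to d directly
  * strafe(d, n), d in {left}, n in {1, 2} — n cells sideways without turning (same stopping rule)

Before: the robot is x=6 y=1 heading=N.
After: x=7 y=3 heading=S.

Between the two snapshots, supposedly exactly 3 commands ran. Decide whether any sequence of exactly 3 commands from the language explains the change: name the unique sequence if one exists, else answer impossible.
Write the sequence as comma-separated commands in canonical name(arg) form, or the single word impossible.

move(2), face(S), strafe(left, 1)

key: cell and facing (now S) both changed — the 3 commands mix motion and turning
initial: x=6 y=1 heading=N
t=1 move(2) ⇒ x=6 y=3 heading=N
t=2 face(S) ⇒ x=6 y=3 heading=S
t=3 strafe(left, 1) ⇒ x=7 y=3 heading=S
no other 3-command option fits: unique.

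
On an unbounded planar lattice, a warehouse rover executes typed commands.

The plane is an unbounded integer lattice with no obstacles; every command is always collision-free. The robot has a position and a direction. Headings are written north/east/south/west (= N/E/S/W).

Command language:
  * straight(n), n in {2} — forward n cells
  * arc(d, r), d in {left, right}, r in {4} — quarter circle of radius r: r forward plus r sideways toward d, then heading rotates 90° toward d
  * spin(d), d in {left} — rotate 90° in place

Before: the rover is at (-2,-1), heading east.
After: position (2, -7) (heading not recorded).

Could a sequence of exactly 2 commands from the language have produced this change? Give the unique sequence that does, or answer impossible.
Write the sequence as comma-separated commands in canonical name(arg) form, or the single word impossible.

key: running straight(2) before arc(right, 4) would end elsewhere — order is forced
initial: at (-2,-1), heading east
[1] after arc(right, 4): at (2,-5), heading south
[2] after straight(2): at (2,-7), heading south
no other 2-command option fits: unique.

arc(right, 4), straight(2)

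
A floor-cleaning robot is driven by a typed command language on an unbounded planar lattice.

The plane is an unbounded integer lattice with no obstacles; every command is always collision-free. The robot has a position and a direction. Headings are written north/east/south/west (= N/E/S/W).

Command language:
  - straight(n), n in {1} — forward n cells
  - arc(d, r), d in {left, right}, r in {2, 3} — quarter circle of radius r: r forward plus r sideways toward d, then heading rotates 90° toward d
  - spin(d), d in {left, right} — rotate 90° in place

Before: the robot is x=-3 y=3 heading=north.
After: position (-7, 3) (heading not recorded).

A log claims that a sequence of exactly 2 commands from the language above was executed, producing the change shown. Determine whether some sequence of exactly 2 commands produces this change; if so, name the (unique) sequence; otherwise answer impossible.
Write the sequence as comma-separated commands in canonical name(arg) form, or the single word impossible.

arc(left, 2), arc(left, 2)

from: x=-3 y=3 heading=north
t=1 arc(left, 2) ⇒ x=-5 y=5 heading=west
t=2 arc(left, 2) ⇒ x=-7 y=3 heading=south
all 49 alternatives checked — unique.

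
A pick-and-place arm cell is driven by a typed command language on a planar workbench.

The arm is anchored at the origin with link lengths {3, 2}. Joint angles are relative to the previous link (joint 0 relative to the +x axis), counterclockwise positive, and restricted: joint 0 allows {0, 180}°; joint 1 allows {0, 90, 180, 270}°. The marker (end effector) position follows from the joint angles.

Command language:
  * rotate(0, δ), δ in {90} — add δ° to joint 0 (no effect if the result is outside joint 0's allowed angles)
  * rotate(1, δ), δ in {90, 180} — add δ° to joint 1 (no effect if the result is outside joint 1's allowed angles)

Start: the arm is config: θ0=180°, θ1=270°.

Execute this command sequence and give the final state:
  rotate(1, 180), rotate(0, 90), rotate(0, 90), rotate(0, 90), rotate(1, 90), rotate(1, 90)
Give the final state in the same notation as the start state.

config: θ0=180°, θ1=270°

start: config: θ0=180°, θ1=270°
[1] after rotate(1, 180): config: θ0=180°, θ1=90°
[2] after rotate(0, 90): config: θ0=180°, θ1=90°
[3] after rotate(0, 90): config: θ0=180°, θ1=90°
[4] after rotate(0, 90): config: θ0=180°, θ1=90°
[5] after rotate(1, 90): config: θ0=180°, θ1=180°
[6] after rotate(1, 90): config: θ0=180°, θ1=270°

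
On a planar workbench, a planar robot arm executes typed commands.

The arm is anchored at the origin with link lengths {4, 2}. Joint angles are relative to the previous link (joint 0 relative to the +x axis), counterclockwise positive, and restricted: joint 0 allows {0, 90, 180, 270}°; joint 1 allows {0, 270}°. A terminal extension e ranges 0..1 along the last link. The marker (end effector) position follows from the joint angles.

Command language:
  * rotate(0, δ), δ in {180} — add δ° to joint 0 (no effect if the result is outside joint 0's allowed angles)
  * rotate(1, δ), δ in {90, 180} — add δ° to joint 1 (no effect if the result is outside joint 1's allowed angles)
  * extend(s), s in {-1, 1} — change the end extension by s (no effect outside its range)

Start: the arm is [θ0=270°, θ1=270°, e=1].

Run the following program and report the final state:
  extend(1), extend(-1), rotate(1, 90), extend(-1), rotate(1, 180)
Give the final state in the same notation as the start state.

[θ0=270°, θ1=0°, e=0]

t0: [θ0=270°, θ1=270°, e=1]
t=1 extend(1) ⇒ [θ0=270°, θ1=270°, e=1]
t=2 extend(-1) ⇒ [θ0=270°, θ1=270°, e=0]
t=3 rotate(1, 90) ⇒ [θ0=270°, θ1=0°, e=0]
t=4 extend(-1) ⇒ [θ0=270°, θ1=0°, e=0]
t=5 rotate(1, 180) ⇒ [θ0=270°, θ1=0°, e=0]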